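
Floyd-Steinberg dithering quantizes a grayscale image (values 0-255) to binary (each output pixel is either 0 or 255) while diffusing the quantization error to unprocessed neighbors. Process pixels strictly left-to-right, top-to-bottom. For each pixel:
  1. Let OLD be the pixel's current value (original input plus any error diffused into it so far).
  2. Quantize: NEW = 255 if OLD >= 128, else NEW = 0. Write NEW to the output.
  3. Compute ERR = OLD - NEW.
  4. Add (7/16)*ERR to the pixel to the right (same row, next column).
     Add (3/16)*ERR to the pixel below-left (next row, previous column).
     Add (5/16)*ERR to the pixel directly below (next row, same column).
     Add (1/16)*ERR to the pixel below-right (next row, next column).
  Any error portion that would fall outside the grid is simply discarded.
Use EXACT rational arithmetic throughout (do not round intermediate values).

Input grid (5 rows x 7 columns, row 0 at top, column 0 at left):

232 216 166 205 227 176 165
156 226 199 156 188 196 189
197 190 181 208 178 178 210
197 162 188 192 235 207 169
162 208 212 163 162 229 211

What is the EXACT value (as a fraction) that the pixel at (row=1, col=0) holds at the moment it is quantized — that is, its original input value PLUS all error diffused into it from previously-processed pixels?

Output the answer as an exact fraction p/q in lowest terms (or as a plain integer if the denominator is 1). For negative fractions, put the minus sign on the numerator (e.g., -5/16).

Answer: 35741/256

Derivation:
(0,0): OLD=232 → NEW=255, ERR=-23
(0,1): OLD=3295/16 → NEW=255, ERR=-785/16
(0,2): OLD=37001/256 → NEW=255, ERR=-28279/256
(0,3): OLD=641727/4096 → NEW=255, ERR=-402753/4096
(0,4): OLD=12057401/65536 → NEW=255, ERR=-4654279/65536
(0,5): OLD=151969423/1048576 → NEW=255, ERR=-115417457/1048576
(0,6): OLD=1960318441/16777216 → NEW=0, ERR=1960318441/16777216
(1,0): OLD=35741/256 → NEW=255, ERR=-29539/256
Target (1,0): original=156, with diffused error = 35741/256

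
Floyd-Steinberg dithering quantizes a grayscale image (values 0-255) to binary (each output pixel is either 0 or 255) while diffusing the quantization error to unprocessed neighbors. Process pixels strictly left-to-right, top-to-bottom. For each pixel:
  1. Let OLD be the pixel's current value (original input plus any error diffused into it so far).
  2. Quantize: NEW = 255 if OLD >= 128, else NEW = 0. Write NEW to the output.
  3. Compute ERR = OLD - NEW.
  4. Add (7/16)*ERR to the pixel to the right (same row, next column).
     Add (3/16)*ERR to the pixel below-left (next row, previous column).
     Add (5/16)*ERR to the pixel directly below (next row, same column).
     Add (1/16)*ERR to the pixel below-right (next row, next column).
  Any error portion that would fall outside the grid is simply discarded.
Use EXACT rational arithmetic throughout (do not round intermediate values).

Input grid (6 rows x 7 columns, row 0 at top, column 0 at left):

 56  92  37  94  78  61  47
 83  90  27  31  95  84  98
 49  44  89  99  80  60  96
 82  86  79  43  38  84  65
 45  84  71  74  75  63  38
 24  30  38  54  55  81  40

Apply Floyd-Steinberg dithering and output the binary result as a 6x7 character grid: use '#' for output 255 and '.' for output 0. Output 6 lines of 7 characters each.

(0,0): OLD=56 → NEW=0, ERR=56
(0,1): OLD=233/2 → NEW=0, ERR=233/2
(0,2): OLD=2815/32 → NEW=0, ERR=2815/32
(0,3): OLD=67833/512 → NEW=255, ERR=-62727/512
(0,4): OLD=199887/8192 → NEW=0, ERR=199887/8192
(0,5): OLD=9394601/131072 → NEW=0, ERR=9394601/131072
(0,6): OLD=164328351/2097152 → NEW=0, ERR=164328351/2097152
(1,0): OLD=3915/32 → NEW=0, ERR=3915/32
(1,1): OLD=51181/256 → NEW=255, ERR=-14099/256
(1,2): OLD=120465/8192 → NEW=0, ERR=120465/8192
(1,3): OLD=302157/32768 → NEW=0, ERR=302157/32768
(1,4): OLD=235806487/2097152 → NEW=0, ERR=235806487/2097152
(1,5): OLD=2882470951/16777216 → NEW=255, ERR=-1395719129/16777216
(1,6): OLD=24312283753/268435456 → NEW=0, ERR=24312283753/268435456
(2,0): OLD=315007/4096 → NEW=0, ERR=315007/4096
(2,1): OLD=9285061/131072 → NEW=0, ERR=9285061/131072
(2,2): OLD=257686351/2097152 → NEW=0, ERR=257686351/2097152
(2,3): OLD=2980320983/16777216 → NEW=255, ERR=-1297869097/16777216
(2,4): OLD=8894779639/134217728 → NEW=0, ERR=8894779639/134217728
(2,5): OLD=373687503981/4294967296 → NEW=0, ERR=373687503981/4294967296
(2,6): OLD=10800560897739/68719476736 → NEW=255, ERR=-6722905669941/68719476736
(3,0): OLD=250222767/2097152 → NEW=0, ERR=250222767/2097152
(3,1): OLD=3157194019/16777216 → NEW=255, ERR=-1120996061/16777216
(3,2): OLD=10480881577/134217728 → NEW=0, ERR=10480881577/134217728
(3,3): OLD=39242367351/536870912 → NEW=0, ERR=39242367351/536870912
(3,4): OLD=7020885452975/68719476736 → NEW=0, ERR=7020885452975/68719476736
(3,5): OLD=77892792693917/549755813888 → NEW=255, ERR=-62294939847523/549755813888
(3,6): OLD=-85402758777213/8796093022208 → NEW=0, ERR=-85402758777213/8796093022208
(4,0): OLD=18725518017/268435456 → NEW=0, ERR=18725518017/268435456
(4,1): OLD=497089997741/4294967296 → NEW=0, ERR=497089997741/4294967296
(4,2): OLD=10690495709571/68719476736 → NEW=255, ERR=-6832970858109/68719476736
(4,3): OLD=42538523639825/549755813888 → NEW=0, ERR=42538523639825/549755813888
(4,4): OLD=545805712444115/4398046511104 → NEW=0, ERR=545805712444115/4398046511104
(4,5): OLD=12166611614450595/140737488355328 → NEW=0, ERR=12166611614450595/140737488355328
(4,6): OLD=147954948918050661/2251799813685248 → NEW=0, ERR=147954948918050661/2251799813685248
(5,0): OLD=4638578876247/68719476736 → NEW=0, ERR=4638578876247/68719476736
(5,1): OLD=44758710412157/549755813888 → NEW=0, ERR=44758710412157/549755813888
(5,2): OLD=282743382017483/4398046511104 → NEW=0, ERR=282743382017483/4398046511104
(5,3): OLD=4340381903861303/35184372088832 → NEW=0, ERR=4340381903861303/35184372088832
(5,4): OLD=380098293947010509/2251799813685248 → NEW=255, ERR=-194110658542727731/2251799813685248
(5,5): OLD=1628102124709286877/18014398509481984 → NEW=0, ERR=1628102124709286877/18014398509481984
(5,6): OLD=30401454162405180499/288230376151711744 → NEW=0, ERR=30401454162405180499/288230376151711744
Row 0: ...#...
Row 1: .#...#.
Row 2: ...#..#
Row 3: .#...#.
Row 4: ..#....
Row 5: ....#..

Answer: ...#...
.#...#.
...#..#
.#...#.
..#....
....#..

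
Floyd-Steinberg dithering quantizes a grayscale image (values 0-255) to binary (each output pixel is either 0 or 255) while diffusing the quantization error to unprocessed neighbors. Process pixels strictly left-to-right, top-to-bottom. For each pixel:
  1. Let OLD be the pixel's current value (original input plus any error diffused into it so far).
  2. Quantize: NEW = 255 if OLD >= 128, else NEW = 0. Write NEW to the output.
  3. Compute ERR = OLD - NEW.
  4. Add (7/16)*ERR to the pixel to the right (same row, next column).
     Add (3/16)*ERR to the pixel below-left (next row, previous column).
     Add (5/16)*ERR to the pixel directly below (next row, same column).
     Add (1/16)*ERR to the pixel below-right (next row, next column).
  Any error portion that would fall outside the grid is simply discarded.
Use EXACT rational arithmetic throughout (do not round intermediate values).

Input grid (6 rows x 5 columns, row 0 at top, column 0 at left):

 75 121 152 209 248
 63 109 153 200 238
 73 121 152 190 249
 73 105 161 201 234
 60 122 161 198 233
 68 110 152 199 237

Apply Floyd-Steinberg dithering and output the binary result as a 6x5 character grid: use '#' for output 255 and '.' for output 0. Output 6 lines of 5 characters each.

(0,0): OLD=75 → NEW=0, ERR=75
(0,1): OLD=2461/16 → NEW=255, ERR=-1619/16
(0,2): OLD=27579/256 → NEW=0, ERR=27579/256
(0,3): OLD=1049117/4096 → NEW=255, ERR=4637/4096
(0,4): OLD=16285387/65536 → NEW=255, ERR=-426293/65536
(1,0): OLD=17271/256 → NEW=0, ERR=17271/256
(1,1): OLD=269889/2048 → NEW=255, ERR=-252351/2048
(1,2): OLD=8299861/65536 → NEW=0, ERR=8299861/65536
(1,3): OLD=68491633/262144 → NEW=255, ERR=1644913/262144
(1,4): OLD=1001529651/4194304 → NEW=255, ERR=-68017869/4194304
(2,0): OLD=2325851/32768 → NEW=0, ERR=2325851/32768
(2,1): OLD=148384409/1048576 → NEW=255, ERR=-119002471/1048576
(2,2): OLD=2271643659/16777216 → NEW=255, ERR=-2006546421/16777216
(2,3): OLD=38791833841/268435456 → NEW=255, ERR=-29659207439/268435456
(2,4): OLD=841751077463/4294967296 → NEW=255, ERR=-253465583017/4294967296
(3,0): OLD=1239865515/16777216 → NEW=0, ERR=1239865515/16777216
(3,1): OLD=11257890127/134217728 → NEW=0, ERR=11257890127/134217728
(3,2): OLD=569134227861/4294967296 → NEW=255, ERR=-526082432619/4294967296
(3,3): OLD=810403570957/8589934592 → NEW=0, ERR=810403570957/8589934592
(3,4): OLD=34349789640929/137438953472 → NEW=255, ERR=-697143494431/137438953472
(4,0): OLD=212217309861/2147483648 → NEW=0, ERR=212217309861/2147483648
(4,1): OLD=11895239194149/68719476736 → NEW=255, ERR=-5628227373531/68719476736
(4,2): OLD=120750911295691/1099511627776 → NEW=0, ERR=120750911295691/1099511627776
(4,3): OLD=4695758954659877/17592186044416 → NEW=255, ERR=209751513333797/17592186044416
(4,4): OLD=68265464843803523/281474976710656 → NEW=255, ERR=-3510654217413757/281474976710656
(5,0): OLD=91836878145935/1099511627776 → NEW=0, ERR=91836878145935/1099511627776
(5,1): OLD=1299324209280365/8796093022208 → NEW=255, ERR=-943679511382675/8796093022208
(5,2): OLD=38421184536694997/281474976710656 → NEW=255, ERR=-33354934524522283/281474976710656
(5,3): OLD=174973043970308027/1125899906842624 → NEW=255, ERR=-112131432274561093/1125899906842624
(5,4): OLD=3427703433330390425/18014398509481984 → NEW=255, ERR=-1165968186587515495/18014398509481984
Row 0: .#.##
Row 1: .#.##
Row 2: .####
Row 3: ..#.#
Row 4: .#.##
Row 5: .####

Answer: .#.##
.#.##
.####
..#.#
.#.##
.####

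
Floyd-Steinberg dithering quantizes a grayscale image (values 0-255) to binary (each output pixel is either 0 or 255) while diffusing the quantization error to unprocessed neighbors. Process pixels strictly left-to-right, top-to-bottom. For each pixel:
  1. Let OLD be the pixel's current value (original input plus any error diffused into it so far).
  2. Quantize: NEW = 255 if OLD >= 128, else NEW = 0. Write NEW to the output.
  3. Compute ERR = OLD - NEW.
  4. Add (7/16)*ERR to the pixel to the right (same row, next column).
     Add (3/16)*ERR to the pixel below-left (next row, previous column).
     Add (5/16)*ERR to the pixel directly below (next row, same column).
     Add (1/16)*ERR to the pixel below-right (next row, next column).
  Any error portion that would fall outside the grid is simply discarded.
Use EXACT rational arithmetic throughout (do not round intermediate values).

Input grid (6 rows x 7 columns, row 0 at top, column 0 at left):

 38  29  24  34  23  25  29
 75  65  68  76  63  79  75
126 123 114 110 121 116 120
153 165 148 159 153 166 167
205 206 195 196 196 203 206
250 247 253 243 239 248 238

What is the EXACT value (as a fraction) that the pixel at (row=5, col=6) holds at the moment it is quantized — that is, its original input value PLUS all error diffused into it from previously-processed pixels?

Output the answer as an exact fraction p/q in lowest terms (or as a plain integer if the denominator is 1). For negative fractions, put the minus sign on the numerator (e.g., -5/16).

Answer: 171231319339937583615/1152921504606846976

Derivation:
(0,0): OLD=38 → NEW=0, ERR=38
(0,1): OLD=365/8 → NEW=0, ERR=365/8
(0,2): OLD=5627/128 → NEW=0, ERR=5627/128
(0,3): OLD=109021/2048 → NEW=0, ERR=109021/2048
(0,4): OLD=1516811/32768 → NEW=0, ERR=1516811/32768
(0,5): OLD=23724877/524288 → NEW=0, ERR=23724877/524288
(0,6): OLD=409343771/8388608 → NEW=0, ERR=409343771/8388608
(1,0): OLD=12215/128 → NEW=0, ERR=12215/128
(1,1): OLD=134785/1024 → NEW=255, ERR=-126335/1024
(1,2): OLD=1330197/32768 → NEW=0, ERR=1330197/32768
(1,3): OLD=15967473/131072 → NEW=0, ERR=15967473/131072
(1,4): OLD=1196000435/8388608 → NEW=255, ERR=-943094605/8388608
(1,5): OLD=3757931683/67108864 → NEW=0, ERR=3757931683/67108864
(1,6): OLD=126246693677/1073741824 → NEW=0, ERR=126246693677/1073741824
(2,0): OLD=2173979/16384 → NEW=255, ERR=-2003941/16384
(2,1): OLD=23336281/524288 → NEW=0, ERR=23336281/524288
(2,2): OLD=1352997195/8388608 → NEW=255, ERR=-786097845/8388608
(2,3): OLD=5941051571/67108864 → NEW=0, ERR=5941051571/67108864
(2,4): OLD=76617739363/536870912 → NEW=255, ERR=-60284343197/536870912
(2,5): OLD=1707542526817/17179869184 → NEW=0, ERR=1707542526817/17179869184
(2,6): OLD=55999912526007/274877906944 → NEW=255, ERR=-14093953744713/274877906944
(3,0): OLD=1032835307/8388608 → NEW=0, ERR=1032835307/8388608
(3,1): OLD=13929181711/67108864 → NEW=255, ERR=-3183578609/67108864
(3,2): OLD=62997512285/536870912 → NEW=0, ERR=62997512285/536870912
(3,3): OLD=453315239323/2147483648 → NEW=255, ERR=-94293090917/2147483648
(3,4): OLD=33773948542187/274877906944 → NEW=0, ERR=33773948542187/274877906944
(3,5): OLD=514974658916465/2199023255552 → NEW=255, ERR=-45776271249295/2199023255552
(3,6): OLD=5210163533733935/35184372088832 → NEW=255, ERR=-3761851348918225/35184372088832
(4,0): OLD=251879750373/1073741824 → NEW=255, ERR=-21924414747/1073741824
(4,1): OLD=3641083852961/17179869184 → NEW=255, ERR=-739782788959/17179869184
(4,2): OLD=55424283991055/274877906944 → NEW=255, ERR=-14669582279665/274877906944
(4,3): OLD=416279516974165/2199023255552 → NEW=255, ERR=-144471413191595/2199023255552
(4,4): OLD=3500955019955247/17592186044416 → NEW=255, ERR=-985052421370833/17592186044416
(4,5): OLD=89863516312036335/562949953421312 → NEW=255, ERR=-53688721810398225/562949953421312
(4,6): OLD=1166995160450579257/9007199254740992 → NEW=255, ERR=-1129840649508373703/9007199254740992
(5,0): OLD=64746175189363/274877906944 → NEW=255, ERR=-5347691081357/274877906944
(5,1): OLD=470039815271121/2199023255552 → NEW=255, ERR=-90711114894639/2199023255552
(5,2): OLD=3575889303231943/17592186044416 → NEW=255, ERR=-910118138094137/17592186044416
(5,3): OLD=26177362658177795/140737488355328 → NEW=255, ERR=-9710696872430845/140737488355328
(5,4): OLD=1525161874827457153/9007199254740992 → NEW=255, ERR=-771673935131495807/9007199254740992
(5,5): OLD=11074941281896470001/72057594037927936 → NEW=255, ERR=-7299745197775153679/72057594037927936
(5,6): OLD=171231319339937583615/1152921504606846976 → NEW=255, ERR=-122763664334808395265/1152921504606846976
Target (5,6): original=238, with diffused error = 171231319339937583615/1152921504606846976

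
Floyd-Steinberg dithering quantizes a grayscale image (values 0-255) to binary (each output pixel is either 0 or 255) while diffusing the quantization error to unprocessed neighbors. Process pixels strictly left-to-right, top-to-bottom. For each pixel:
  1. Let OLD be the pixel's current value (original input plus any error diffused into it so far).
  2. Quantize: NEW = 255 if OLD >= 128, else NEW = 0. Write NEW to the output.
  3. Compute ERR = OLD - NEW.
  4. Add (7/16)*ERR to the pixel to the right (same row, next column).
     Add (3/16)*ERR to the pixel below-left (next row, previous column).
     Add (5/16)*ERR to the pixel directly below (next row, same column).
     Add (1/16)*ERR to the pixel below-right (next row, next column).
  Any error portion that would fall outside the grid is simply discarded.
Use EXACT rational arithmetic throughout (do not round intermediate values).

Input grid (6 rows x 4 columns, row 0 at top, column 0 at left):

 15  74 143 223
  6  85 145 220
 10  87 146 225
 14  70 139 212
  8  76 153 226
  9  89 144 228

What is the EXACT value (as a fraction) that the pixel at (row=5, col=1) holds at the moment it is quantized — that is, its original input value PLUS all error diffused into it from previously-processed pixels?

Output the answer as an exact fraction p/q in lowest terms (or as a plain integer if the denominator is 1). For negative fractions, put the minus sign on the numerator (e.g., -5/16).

(0,0): OLD=15 → NEW=0, ERR=15
(0,1): OLD=1289/16 → NEW=0, ERR=1289/16
(0,2): OLD=45631/256 → NEW=255, ERR=-19649/256
(0,3): OLD=775865/4096 → NEW=255, ERR=-268615/4096
(1,0): OLD=6603/256 → NEW=0, ERR=6603/256
(1,1): OLD=221197/2048 → NEW=0, ERR=221197/2048
(1,2): OLD=10551697/65536 → NEW=255, ERR=-6159983/65536
(1,3): OLD=161047495/1048576 → NEW=255, ERR=-106339385/1048576
(2,0): OLD=1255391/32768 → NEW=0, ERR=1255391/32768
(2,1): OLD=127403525/1048576 → NEW=0, ERR=127403525/1048576
(2,2): OLD=330341785/2097152 → NEW=255, ERR=-204431975/2097152
(2,3): OLD=4858210069/33554432 → NEW=255, ERR=-3698170091/33554432
(3,0): OLD=817954159/16777216 → NEW=0, ERR=817954159/16777216
(3,1): OLD=30444835825/268435456 → NEW=0, ERR=30444835825/268435456
(3,2): OLD=623137061135/4294967296 → NEW=255, ERR=-472079599345/4294967296
(3,3): OLD=8478466329577/68719476736 → NEW=0, ERR=8478466329577/68719476736
(4,0): OLD=191130578563/4294967296 → NEW=0, ERR=191130578563/4294967296
(4,1): OLD=3894669307273/34359738368 → NEW=0, ERR=3894669307273/34359738368
(4,2): OLD=218213558363881/1099511627776 → NEW=255, ERR=-62161906718999/1099511627776
(4,3): OLD=4098125627938863/17592186044416 → NEW=255, ERR=-387881813387217/17592186044416
(5,0): OLD=24277033389331/549755813888 → NEW=0, ERR=24277033389331/549755813888
(5,1): OLD=2391173822522469/17592186044416 → NEW=255, ERR=-2094833618803611/17592186044416
Target (5,1): original=89, with diffused error = 2391173822522469/17592186044416

Answer: 2391173822522469/17592186044416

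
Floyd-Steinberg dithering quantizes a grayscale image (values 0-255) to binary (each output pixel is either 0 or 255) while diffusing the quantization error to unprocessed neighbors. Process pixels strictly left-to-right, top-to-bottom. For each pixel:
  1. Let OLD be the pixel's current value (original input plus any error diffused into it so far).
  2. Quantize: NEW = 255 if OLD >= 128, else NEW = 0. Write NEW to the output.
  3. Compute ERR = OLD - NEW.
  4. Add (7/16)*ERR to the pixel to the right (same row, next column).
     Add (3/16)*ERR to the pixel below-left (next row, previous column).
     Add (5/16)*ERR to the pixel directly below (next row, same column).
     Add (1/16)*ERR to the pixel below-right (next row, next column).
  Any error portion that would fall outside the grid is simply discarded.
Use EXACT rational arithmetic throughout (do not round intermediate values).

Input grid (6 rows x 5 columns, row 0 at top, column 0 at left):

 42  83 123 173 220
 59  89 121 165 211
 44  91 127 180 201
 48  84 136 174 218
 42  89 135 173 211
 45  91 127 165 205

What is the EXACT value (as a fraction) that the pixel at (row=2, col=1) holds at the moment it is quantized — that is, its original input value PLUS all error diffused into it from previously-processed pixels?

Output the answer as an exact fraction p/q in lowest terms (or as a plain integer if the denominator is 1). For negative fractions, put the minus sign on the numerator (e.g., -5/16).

Answer: 47879135/524288

Derivation:
(0,0): OLD=42 → NEW=0, ERR=42
(0,1): OLD=811/8 → NEW=0, ERR=811/8
(0,2): OLD=21421/128 → NEW=255, ERR=-11219/128
(0,3): OLD=275771/2048 → NEW=255, ERR=-246469/2048
(0,4): OLD=5483677/32768 → NEW=255, ERR=-2872163/32768
(1,0): OLD=11665/128 → NEW=0, ERR=11665/128
(1,1): OLD=150263/1024 → NEW=255, ERR=-110857/1024
(1,2): OLD=983619/32768 → NEW=0, ERR=983619/32768
(1,3): OLD=15546695/131072 → NEW=0, ERR=15546695/131072
(1,4): OLD=478108661/2097152 → NEW=255, ERR=-56665099/2097152
(2,0): OLD=854925/16384 → NEW=0, ERR=854925/16384
(2,1): OLD=47879135/524288 → NEW=0, ERR=47879135/524288
Target (2,1): original=91, with diffused error = 47879135/524288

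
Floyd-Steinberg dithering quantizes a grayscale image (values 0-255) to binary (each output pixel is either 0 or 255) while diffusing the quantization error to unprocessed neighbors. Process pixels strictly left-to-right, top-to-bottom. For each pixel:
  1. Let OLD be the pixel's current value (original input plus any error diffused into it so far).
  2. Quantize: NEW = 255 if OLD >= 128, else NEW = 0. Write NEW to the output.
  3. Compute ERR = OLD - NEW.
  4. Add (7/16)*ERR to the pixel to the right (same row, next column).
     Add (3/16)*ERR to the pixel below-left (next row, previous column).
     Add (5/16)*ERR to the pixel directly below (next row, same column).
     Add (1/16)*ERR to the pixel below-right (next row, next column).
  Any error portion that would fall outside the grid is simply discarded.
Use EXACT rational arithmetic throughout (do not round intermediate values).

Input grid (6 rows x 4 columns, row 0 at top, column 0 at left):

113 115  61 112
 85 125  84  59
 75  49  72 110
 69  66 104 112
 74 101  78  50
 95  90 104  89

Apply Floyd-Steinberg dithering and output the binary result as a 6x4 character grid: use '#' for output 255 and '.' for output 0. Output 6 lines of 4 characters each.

Answer: .#..
.#..
..#.
..#.
#...
.#.#

Derivation:
(0,0): OLD=113 → NEW=0, ERR=113
(0,1): OLD=2631/16 → NEW=255, ERR=-1449/16
(0,2): OLD=5473/256 → NEW=0, ERR=5473/256
(0,3): OLD=497063/4096 → NEW=0, ERR=497063/4096
(1,0): OLD=26453/256 → NEW=0, ERR=26453/256
(1,1): OLD=313299/2048 → NEW=255, ERR=-208941/2048
(1,2): OLD=4137935/65536 → NEW=0, ERR=4137935/65536
(1,3): OLD=131997657/1048576 → NEW=0, ERR=131997657/1048576
(2,0): OLD=2888897/32768 → NEW=0, ERR=2888897/32768
(2,1): OLD=77579995/1048576 → NEW=0, ERR=77579995/1048576
(2,2): OLD=296383687/2097152 → NEW=255, ERR=-238390073/2097152
(2,3): OLD=3474647499/33554432 → NEW=0, ERR=3474647499/33554432
(3,0): OLD=1852591409/16777216 → NEW=0, ERR=1852591409/16777216
(3,1): OLD=32649033071/268435456 → NEW=0, ERR=32649033071/268435456
(3,2): OLD=625902202257/4294967296 → NEW=255, ERR=-469314458223/4294967296
(3,3): OLD=6146931716727/68719476736 → NEW=0, ERR=6146931716727/68719476736
(4,0): OLD=563981991837/4294967296 → NEW=255, ERR=-531234668643/4294967296
(4,1): OLD=2450133570775/34359738368 → NEW=0, ERR=2450133570775/34359738368
(4,2): OLD=109317567915895/1099511627776 → NEW=0, ERR=109317567915895/1099511627776
(4,3): OLD=2016442313665137/17592186044416 → NEW=0, ERR=2016442313665137/17592186044416
(5,0): OLD=38327816285965/549755813888 → NEW=0, ERR=38327816285965/549755813888
(5,1): OLD=2703864171900027/17592186044416 → NEW=255, ERR=-1782143269426053/17592186044416
(5,2): OLD=1026487357950927/8796093022208 → NEW=0, ERR=1026487357950927/8796093022208
(5,3): OLD=51253388593541367/281474976710656 → NEW=255, ERR=-20522730467675913/281474976710656
Row 0: .#..
Row 1: .#..
Row 2: ..#.
Row 3: ..#.
Row 4: #...
Row 5: .#.#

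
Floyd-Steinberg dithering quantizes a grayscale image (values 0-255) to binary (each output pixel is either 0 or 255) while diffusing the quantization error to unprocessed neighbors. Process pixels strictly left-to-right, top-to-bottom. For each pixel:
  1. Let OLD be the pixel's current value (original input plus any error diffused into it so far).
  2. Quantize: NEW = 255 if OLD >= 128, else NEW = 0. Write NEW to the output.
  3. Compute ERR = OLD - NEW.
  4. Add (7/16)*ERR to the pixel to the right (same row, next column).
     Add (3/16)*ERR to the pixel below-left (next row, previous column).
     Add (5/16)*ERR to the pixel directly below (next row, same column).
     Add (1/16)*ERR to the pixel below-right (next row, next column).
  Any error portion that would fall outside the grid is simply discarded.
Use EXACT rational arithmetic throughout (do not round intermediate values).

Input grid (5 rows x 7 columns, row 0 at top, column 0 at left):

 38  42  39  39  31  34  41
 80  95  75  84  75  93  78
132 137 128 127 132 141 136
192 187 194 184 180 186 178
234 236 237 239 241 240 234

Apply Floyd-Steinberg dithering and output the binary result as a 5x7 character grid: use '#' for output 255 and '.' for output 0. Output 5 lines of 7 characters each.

Answer: .......
.#.#.#.
#.#.#.#
####.##
##.####

Derivation:
(0,0): OLD=38 → NEW=0, ERR=38
(0,1): OLD=469/8 → NEW=0, ERR=469/8
(0,2): OLD=8275/128 → NEW=0, ERR=8275/128
(0,3): OLD=137797/2048 → NEW=0, ERR=137797/2048
(0,4): OLD=1980387/32768 → NEW=0, ERR=1980387/32768
(0,5): OLD=31688501/524288 → NEW=0, ERR=31688501/524288
(0,6): OLD=565752435/8388608 → NEW=0, ERR=565752435/8388608
(1,0): OLD=13167/128 → NEW=0, ERR=13167/128
(1,1): OLD=176969/1024 → NEW=255, ERR=-84151/1024
(1,2): OLD=2474941/32768 → NEW=0, ERR=2474941/32768
(1,3): OLD=20112025/131072 → NEW=255, ERR=-13311335/131072
(1,4): OLD=545200715/8388608 → NEW=0, ERR=545200715/8388608
(1,5): OLD=10518985083/67108864 → NEW=255, ERR=-6593775237/67108864
(1,6): OLD=64281661141/1073741824 → NEW=0, ERR=64281661141/1073741824
(2,0): OLD=2436915/16384 → NEW=255, ERR=-1741005/16384
(2,1): OLD=44784801/524288 → NEW=0, ERR=44784801/524288
(2,2): OLD=1382409379/8388608 → NEW=255, ERR=-756685661/8388608
(2,3): OLD=4879205835/67108864 → NEW=0, ERR=4879205835/67108864
(2,4): OLD=85549830491/536870912 → NEW=255, ERR=-51352252069/536870912
(2,5): OLD=1438558681961/17179869184 → NEW=0, ERR=1438558681961/17179869184
(2,6): OLD=50907832548719/274877906944 → NEW=255, ERR=-19186033722001/274877906944
(3,0): OLD=1466406339/8388608 → NEW=255, ERR=-672688701/8388608
(3,1): OLD=10405613383/67108864 → NEW=255, ERR=-6707146937/67108864
(3,2): OLD=75729265445/536870912 → NEW=255, ERR=-61172817115/536870912
(3,3): OLD=286255460003/2147483648 → NEW=255, ERR=-261352870237/2147483648
(3,4): OLD=32190654925251/274877906944 → NEW=0, ERR=32190654925251/274877906944
(3,5): OLD=537302737936825/2199023255552 → NEW=255, ERR=-23448192228935/2199023255552
(3,6): OLD=5515375048620519/35184372088832 → NEW=255, ERR=-3456639834031641/35184372088832
(4,0): OLD=204226597965/1073741824 → NEW=255, ERR=-69577567155/1073741824
(4,1): OLD=2577693345961/17179869184 → NEW=255, ERR=-1803173295959/17179869184
(4,2): OLD=34746701634055/274877906944 → NEW=0, ERR=34746701634055/274877906944
(4,3): OLD=596172836526717/2199023255552 → NEW=255, ERR=35421906360957/2199023255552
(4,4): OLD=4838521649567879/17592186044416 → NEW=255, ERR=352514208241799/17592186044416
(4,5): OLD=131917816686522471/562949953421312 → NEW=255, ERR=-11634421435912089/562949953421312
(4,6): OLD=1743709751624868865/9007199254740992 → NEW=255, ERR=-553126058334084095/9007199254740992
Row 0: .......
Row 1: .#.#.#.
Row 2: #.#.#.#
Row 3: ####.##
Row 4: ##.####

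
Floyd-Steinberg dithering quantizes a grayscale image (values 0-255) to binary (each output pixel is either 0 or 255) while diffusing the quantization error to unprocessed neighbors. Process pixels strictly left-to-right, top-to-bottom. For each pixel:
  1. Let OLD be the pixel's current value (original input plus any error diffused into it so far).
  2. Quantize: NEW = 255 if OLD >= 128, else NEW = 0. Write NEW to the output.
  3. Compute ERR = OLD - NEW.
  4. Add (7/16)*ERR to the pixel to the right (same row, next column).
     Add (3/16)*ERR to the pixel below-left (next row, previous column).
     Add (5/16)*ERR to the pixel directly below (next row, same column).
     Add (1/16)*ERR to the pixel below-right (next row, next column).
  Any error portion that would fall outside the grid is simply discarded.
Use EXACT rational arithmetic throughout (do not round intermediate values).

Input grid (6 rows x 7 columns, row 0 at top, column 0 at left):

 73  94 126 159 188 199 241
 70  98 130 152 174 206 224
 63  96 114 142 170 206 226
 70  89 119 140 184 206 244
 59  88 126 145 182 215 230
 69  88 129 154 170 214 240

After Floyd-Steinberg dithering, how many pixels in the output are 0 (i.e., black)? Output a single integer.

Answer: 17

Derivation:
(0,0): OLD=73 → NEW=0, ERR=73
(0,1): OLD=2015/16 → NEW=0, ERR=2015/16
(0,2): OLD=46361/256 → NEW=255, ERR=-18919/256
(0,3): OLD=518831/4096 → NEW=0, ERR=518831/4096
(0,4): OLD=15952585/65536 → NEW=255, ERR=-759095/65536
(0,5): OLD=203352959/1048576 → NEW=255, ERR=-64033921/1048576
(0,6): OLD=3595071609/16777216 → NEW=255, ERR=-683118471/16777216
(1,0): OLD=29805/256 → NEW=0, ERR=29805/256
(1,1): OLD=366587/2048 → NEW=255, ERR=-155653/2048
(1,2): OLD=6899351/65536 → NEW=0, ERR=6899351/65536
(1,3): OLD=60516235/262144 → NEW=255, ERR=-6330485/262144
(1,4): OLD=2621973377/16777216 → NEW=255, ERR=-1656216703/16777216
(1,5): OLD=18168894801/134217728 → NEW=255, ERR=-16056625839/134217728
(1,6): OLD=333118875551/2147483648 → NEW=255, ERR=-214489454689/2147483648
(2,0): OLD=2789625/32768 → NEW=0, ERR=2789625/32768
(2,1): OLD=143141699/1048576 → NEW=255, ERR=-124245181/1048576
(2,2): OLD=1439174281/16777216 → NEW=0, ERR=1439174281/16777216
(2,3): OLD=21481941633/134217728 → NEW=255, ERR=-12743579007/134217728
(2,4): OLD=79103706577/1073741824 → NEW=0, ERR=79103706577/1073741824
(2,5): OLD=6045563826715/34359738368 → NEW=255, ERR=-2716169457125/34359738368
(2,6): OLD=83961975148909/549755813888 → NEW=255, ERR=-56225757392531/549755813888
(3,0): OLD=1248009577/16777216 → NEW=0, ERR=1248009577/16777216
(3,1): OLD=14216509493/134217728 → NEW=0, ERR=14216509493/134217728
(3,2): OLD=179249485807/1073741824 → NEW=255, ERR=-94554679313/1073741824
(3,3): OLD=390743511001/4294967296 → NEW=0, ERR=390743511001/4294967296
(3,4): OLD=124282434826601/549755813888 → NEW=255, ERR=-15905297714839/549755813888
(3,5): OLD=677594173795403/4398046511104 → NEW=255, ERR=-443907686536117/4398046511104
(3,6): OLD=11465919787383957/70368744177664 → NEW=255, ERR=-6478109977920363/70368744177664
(4,0): OLD=219271446791/2147483648 → NEW=0, ERR=219271446791/2147483648
(4,1): OLD=5288295013339/34359738368 → NEW=255, ERR=-3473438270501/34359738368
(4,2): OLD=42843686660533/549755813888 → NEW=0, ERR=42843686660533/549755813888
(4,3): OLD=864643626465879/4398046511104 → NEW=255, ERR=-256858233865641/4398046511104
(4,4): OLD=4720645095169237/35184372088832 → NEW=255, ERR=-4251369787482923/35184372088832
(4,5): OLD=125566479982253397/1125899906842624 → NEW=0, ERR=125566479982253397/1125899906842624
(4,6): OLD=4390387851069755107/18014398509481984 → NEW=255, ERR=-203283768848150813/18014398509481984
(5,0): OLD=45054552090049/549755813888 → NEW=0, ERR=45054552090049/549755813888
(5,1): OLD=498113769652331/4398046511104 → NEW=0, ERR=498113769652331/4398046511104
(5,2): OLD=6531468526342621/35184372088832 → NEW=255, ERR=-2440546356309539/35184372088832
(5,3): OLD=24662012780957489/281474976710656 → NEW=0, ERR=24662012780957489/281474976710656
(5,4): OLD=3383708670558635387/18014398509481984 → NEW=255, ERR=-1209962949359270533/18014398509481984
(5,5): OLD=30235162805897991115/144115188075855872 → NEW=255, ERR=-6514210153445256245/144115188075855872
(5,6): OLD=515744009820972157061/2305843009213693952 → NEW=255, ERR=-72245957528519800699/2305843009213693952
Output grid:
  Row 0: ..#.###  (3 black, running=3)
  Row 1: .#.####  (2 black, running=5)
  Row 2: .#.#.##  (3 black, running=8)
  Row 3: ..#.###  (3 black, running=11)
  Row 4: .#.##.#  (3 black, running=14)
  Row 5: ..#.###  (3 black, running=17)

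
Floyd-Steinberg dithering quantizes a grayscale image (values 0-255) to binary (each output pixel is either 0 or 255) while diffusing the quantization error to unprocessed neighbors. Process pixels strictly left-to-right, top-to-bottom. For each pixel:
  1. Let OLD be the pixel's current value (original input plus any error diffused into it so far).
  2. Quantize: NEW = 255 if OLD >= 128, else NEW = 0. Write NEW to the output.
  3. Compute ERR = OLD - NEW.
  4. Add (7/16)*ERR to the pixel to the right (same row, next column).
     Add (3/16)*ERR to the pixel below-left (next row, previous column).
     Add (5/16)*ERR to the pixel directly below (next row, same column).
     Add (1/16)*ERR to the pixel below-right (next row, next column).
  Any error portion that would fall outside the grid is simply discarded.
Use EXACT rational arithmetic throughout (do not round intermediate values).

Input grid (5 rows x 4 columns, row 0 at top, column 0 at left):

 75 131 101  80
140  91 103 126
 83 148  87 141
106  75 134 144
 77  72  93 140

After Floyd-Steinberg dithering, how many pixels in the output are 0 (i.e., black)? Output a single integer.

Answer: 12

Derivation:
(0,0): OLD=75 → NEW=0, ERR=75
(0,1): OLD=2621/16 → NEW=255, ERR=-1459/16
(0,2): OLD=15643/256 → NEW=0, ERR=15643/256
(0,3): OLD=437181/4096 → NEW=0, ERR=437181/4096
(1,0): OLD=37463/256 → NEW=255, ERR=-27817/256
(1,1): OLD=63713/2048 → NEW=0, ERR=63713/2048
(1,2): OLD=9831669/65536 → NEW=255, ERR=-6880011/65536
(1,3): OLD=122939587/1048576 → NEW=0, ERR=122939587/1048576
(2,0): OLD=1798203/32768 → NEW=0, ERR=1798203/32768
(2,1): OLD=162796985/1048576 → NEW=255, ERR=-104589895/1048576
(2,2): OLD=72315933/2097152 → NEW=0, ERR=72315933/2097152
(2,3): OLD=6246621961/33554432 → NEW=255, ERR=-2309758199/33554432
(3,0): OLD=1752327691/16777216 → NEW=0, ERR=1752327691/16777216
(3,1): OLD=26688023765/268435456 → NEW=0, ERR=26688023765/268435456
(3,2): OLD=726414771243/4294967296 → NEW=255, ERR=-368801889237/4294967296
(3,3): OLD=5983849208749/68719476736 → NEW=0, ERR=5983849208749/68719476736
(4,0): OLD=550962768367/4294967296 → NEW=255, ERR=-544253892113/4294967296
(4,1): OLD=1307628601293/34359738368 → NEW=0, ERR=1307628601293/34359738368
(4,2): OLD=115840912372397/1099511627776 → NEW=0, ERR=115840912372397/1099511627776
(4,3): OLD=3658087085880267/17592186044416 → NEW=255, ERR=-827920355445813/17592186044416
Output grid:
  Row 0: .#..  (3 black, running=3)
  Row 1: #.#.  (2 black, running=5)
  Row 2: .#.#  (2 black, running=7)
  Row 3: ..#.  (3 black, running=10)
  Row 4: #..#  (2 black, running=12)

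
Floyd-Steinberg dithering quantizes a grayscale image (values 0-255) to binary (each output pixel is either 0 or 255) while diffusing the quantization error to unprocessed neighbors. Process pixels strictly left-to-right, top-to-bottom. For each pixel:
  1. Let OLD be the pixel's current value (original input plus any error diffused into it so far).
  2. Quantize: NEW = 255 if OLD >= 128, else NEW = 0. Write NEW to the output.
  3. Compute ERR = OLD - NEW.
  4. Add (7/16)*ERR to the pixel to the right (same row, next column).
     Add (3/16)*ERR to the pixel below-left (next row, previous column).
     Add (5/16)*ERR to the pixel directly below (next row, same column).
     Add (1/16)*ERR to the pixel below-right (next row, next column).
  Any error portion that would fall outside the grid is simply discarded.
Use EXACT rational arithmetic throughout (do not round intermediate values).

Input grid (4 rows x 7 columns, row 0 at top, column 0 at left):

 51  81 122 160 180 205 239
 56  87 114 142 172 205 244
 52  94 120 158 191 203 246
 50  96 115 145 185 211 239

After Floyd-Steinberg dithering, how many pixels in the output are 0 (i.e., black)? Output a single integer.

(0,0): OLD=51 → NEW=0, ERR=51
(0,1): OLD=1653/16 → NEW=0, ERR=1653/16
(0,2): OLD=42803/256 → NEW=255, ERR=-22477/256
(0,3): OLD=498021/4096 → NEW=0, ERR=498021/4096
(0,4): OLD=15282627/65536 → NEW=255, ERR=-1429053/65536
(0,5): OLD=204954709/1048576 → NEW=255, ERR=-62432171/1048576
(0,6): OLD=3572729427/16777216 → NEW=255, ERR=-705460653/16777216
(1,0): OLD=23375/256 → NEW=0, ERR=23375/256
(1,1): OLD=298921/2048 → NEW=255, ERR=-223319/2048
(1,2): OLD=4463709/65536 → NEW=0, ERR=4463709/65536
(1,3): OLD=52486041/262144 → NEW=255, ERR=-14360679/262144
(1,4): OLD=2309454763/16777216 → NEW=255, ERR=-1968735317/16777216
(1,5): OLD=16885664027/134217728 → NEW=0, ERR=16885664027/134217728
(1,6): OLD=605975914293/2147483648 → NEW=255, ERR=58367584053/2147483648
(2,0): OLD=1968979/32768 → NEW=0, ERR=1968979/32768
(2,1): OLD=109775937/1048576 → NEW=0, ERR=109775937/1048576
(2,2): OLD=2852126723/16777216 → NEW=255, ERR=-1426063357/16777216
(2,3): OLD=11535722411/134217728 → NEW=0, ERR=11535722411/134217728
(2,4): OLD=227737172699/1073741824 → NEW=255, ERR=-46066992421/1073741824
(2,5): OLD=7604046748553/34359738368 → NEW=255, ERR=-1157686535287/34359738368
(2,6): OLD=136128261184591/549755813888 → NEW=255, ERR=-4059471356849/549755813888
(3,0): OLD=1483225251/16777216 → NEW=0, ERR=1483225251/16777216
(3,1): OLD=20832191335/134217728 → NEW=255, ERR=-13393329305/134217728
(3,2): OLD=72411633637/1073741824 → NEW=0, ERR=72411633637/1073741824
(3,3): OLD=807480582867/4294967296 → NEW=255, ERR=-287736077613/4294967296
(3,4): OLD=77700971766947/549755813888 → NEW=255, ERR=-62486760774493/549755813888
(3,5): OLD=645094332625689/4398046511104 → NEW=255, ERR=-476407527705831/4398046511104
(3,6): OLD=13172714433730183/70368744177664 → NEW=255, ERR=-4771315331574137/70368744177664
Output grid:
  Row 0: ..#.###  (3 black, running=3)
  Row 1: .#.##.#  (3 black, running=6)
  Row 2: ..#.###  (3 black, running=9)
  Row 3: .#.####  (2 black, running=11)

Answer: 11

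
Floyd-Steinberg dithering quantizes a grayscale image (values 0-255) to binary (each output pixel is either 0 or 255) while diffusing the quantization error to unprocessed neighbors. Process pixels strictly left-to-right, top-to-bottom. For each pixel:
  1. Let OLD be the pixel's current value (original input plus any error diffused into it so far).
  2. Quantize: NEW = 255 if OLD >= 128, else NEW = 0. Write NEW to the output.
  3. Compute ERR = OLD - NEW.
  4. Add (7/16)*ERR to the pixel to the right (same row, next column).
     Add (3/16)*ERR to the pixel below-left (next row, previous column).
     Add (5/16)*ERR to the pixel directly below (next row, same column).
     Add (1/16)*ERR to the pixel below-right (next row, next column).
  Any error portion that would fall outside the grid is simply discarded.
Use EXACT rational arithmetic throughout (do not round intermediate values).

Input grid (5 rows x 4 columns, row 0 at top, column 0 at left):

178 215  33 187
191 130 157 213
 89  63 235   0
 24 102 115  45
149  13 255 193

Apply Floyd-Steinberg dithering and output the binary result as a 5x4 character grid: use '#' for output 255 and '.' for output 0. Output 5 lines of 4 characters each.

(0,0): OLD=178 → NEW=255, ERR=-77
(0,1): OLD=2901/16 → NEW=255, ERR=-1179/16
(0,2): OLD=195/256 → NEW=0, ERR=195/256
(0,3): OLD=767317/4096 → NEW=255, ERR=-277163/4096
(1,0): OLD=39199/256 → NEW=255, ERR=-26081/256
(1,1): OLD=118233/2048 → NEW=0, ERR=118233/2048
(1,2): OLD=10826701/65536 → NEW=255, ERR=-5884979/65536
(1,3): OLD=160028715/1048576 → NEW=255, ERR=-107358165/1048576
(2,0): OLD=2227811/32768 → NEW=0, ERR=2227811/32768
(2,1): OLD=91835249/1048576 → NEW=0, ERR=91835249/1048576
(2,2): OLD=481644373/2097152 → NEW=255, ERR=-53129387/2097152
(2,3): OLD=-1633806687/33554432 → NEW=0, ERR=-1633806687/33554432
(3,0): OLD=1034608691/16777216 → NEW=0, ERR=1034608691/16777216
(3,1): OLD=41835031213/268435456 → NEW=255, ERR=-26616010067/268435456
(3,2): OLD=257904824147/4294967296 → NEW=0, ERR=257904824147/4294967296
(3,3): OLD=3743264957893/68719476736 → NEW=0, ERR=3743264957893/68719476736
(4,0): OLD=642870792183/4294967296 → NEW=255, ERR=-452345868297/4294967296
(4,1): OLD=-1681887194267/34359738368 → NEW=0, ERR=-1681887194267/34359738368
(4,2): OLD=281877526591429/1099511627776 → NEW=255, ERR=1502061508549/1099511627776
(4,3): OLD=3771291168745203/17592186044416 → NEW=255, ERR=-714716272580877/17592186044416
Row 0: ##.#
Row 1: #.##
Row 2: ..#.
Row 3: .#..
Row 4: #.##

Answer: ##.#
#.##
..#.
.#..
#.##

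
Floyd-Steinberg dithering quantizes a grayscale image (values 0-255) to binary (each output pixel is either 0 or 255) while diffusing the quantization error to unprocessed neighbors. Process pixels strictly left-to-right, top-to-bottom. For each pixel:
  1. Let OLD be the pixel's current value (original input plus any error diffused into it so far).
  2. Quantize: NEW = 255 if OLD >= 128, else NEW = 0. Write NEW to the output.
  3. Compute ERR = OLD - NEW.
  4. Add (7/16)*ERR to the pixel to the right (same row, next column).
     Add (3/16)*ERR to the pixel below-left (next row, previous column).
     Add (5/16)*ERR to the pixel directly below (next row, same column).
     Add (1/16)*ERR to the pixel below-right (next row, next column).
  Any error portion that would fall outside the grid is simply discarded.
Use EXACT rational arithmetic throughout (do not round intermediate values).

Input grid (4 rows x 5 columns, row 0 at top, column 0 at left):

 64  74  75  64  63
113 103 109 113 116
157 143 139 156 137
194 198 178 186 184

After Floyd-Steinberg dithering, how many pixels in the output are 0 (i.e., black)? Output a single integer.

Answer: 9

Derivation:
(0,0): OLD=64 → NEW=0, ERR=64
(0,1): OLD=102 → NEW=0, ERR=102
(0,2): OLD=957/8 → NEW=0, ERR=957/8
(0,3): OLD=14891/128 → NEW=0, ERR=14891/128
(0,4): OLD=233261/2048 → NEW=0, ERR=233261/2048
(1,0): OLD=1217/8 → NEW=255, ERR=-823/8
(1,1): OLD=7443/64 → NEW=0, ERR=7443/64
(1,2): OLD=461723/2048 → NEW=255, ERR=-60517/2048
(1,3): OLD=1353805/8192 → NEW=255, ERR=-735155/8192
(1,4): OLD=15676511/131072 → NEW=0, ERR=15676511/131072
(2,0): OLD=150177/1024 → NEW=255, ERR=-110943/1024
(2,1): OLD=3931263/32768 → NEW=0, ERR=3931263/32768
(2,2): OLD=90542469/524288 → NEW=255, ERR=-43150971/524288
(2,3): OLD=943942231/8388608 → NEW=0, ERR=943942231/8388608
(2,4): OLD=29259109153/134217728 → NEW=255, ERR=-4966411487/134217728
(3,0): OLD=95754781/524288 → NEW=255, ERR=-37938659/524288
(3,1): OLD=761809541/4194304 → NEW=255, ERR=-307737979/4194304
(3,2): OLD=19968576219/134217728 → NEW=255, ERR=-14256944421/134217728
(3,3): OLD=21825177689/134217728 → NEW=255, ERR=-12400342951/134217728
(3,4): OLD=74651402209/536870912 → NEW=255, ERR=-62250680351/536870912
Output grid:
  Row 0: .....  (5 black, running=5)
  Row 1: #.##.  (2 black, running=7)
  Row 2: #.#.#  (2 black, running=9)
  Row 3: #####  (0 black, running=9)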